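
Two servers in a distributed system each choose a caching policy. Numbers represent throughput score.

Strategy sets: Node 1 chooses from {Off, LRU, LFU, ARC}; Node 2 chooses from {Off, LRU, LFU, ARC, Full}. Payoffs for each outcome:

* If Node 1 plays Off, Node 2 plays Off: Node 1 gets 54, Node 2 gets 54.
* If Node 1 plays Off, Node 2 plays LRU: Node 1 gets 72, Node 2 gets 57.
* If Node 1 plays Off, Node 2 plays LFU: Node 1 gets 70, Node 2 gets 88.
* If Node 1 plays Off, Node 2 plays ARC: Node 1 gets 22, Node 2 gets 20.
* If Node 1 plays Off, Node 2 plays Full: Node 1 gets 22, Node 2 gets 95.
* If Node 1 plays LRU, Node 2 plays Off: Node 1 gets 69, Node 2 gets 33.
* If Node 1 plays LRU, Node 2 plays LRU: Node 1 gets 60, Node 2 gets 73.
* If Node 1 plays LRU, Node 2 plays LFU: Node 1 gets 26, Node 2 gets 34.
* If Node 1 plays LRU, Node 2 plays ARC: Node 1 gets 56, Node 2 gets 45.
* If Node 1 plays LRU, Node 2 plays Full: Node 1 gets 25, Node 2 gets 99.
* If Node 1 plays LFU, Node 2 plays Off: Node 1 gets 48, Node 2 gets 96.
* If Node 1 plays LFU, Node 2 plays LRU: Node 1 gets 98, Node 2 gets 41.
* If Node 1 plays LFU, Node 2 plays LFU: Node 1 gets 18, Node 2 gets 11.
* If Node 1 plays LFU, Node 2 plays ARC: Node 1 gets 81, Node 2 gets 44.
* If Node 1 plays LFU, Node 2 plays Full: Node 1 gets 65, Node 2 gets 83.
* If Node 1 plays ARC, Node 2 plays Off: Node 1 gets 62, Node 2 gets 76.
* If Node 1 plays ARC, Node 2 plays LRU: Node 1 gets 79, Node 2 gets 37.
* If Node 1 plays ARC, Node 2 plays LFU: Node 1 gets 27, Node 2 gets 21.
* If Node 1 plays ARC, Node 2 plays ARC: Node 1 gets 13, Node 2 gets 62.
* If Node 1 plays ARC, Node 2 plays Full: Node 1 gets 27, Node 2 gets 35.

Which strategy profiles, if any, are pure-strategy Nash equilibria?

Mark each player's best response to every combination of opponents' strategies; a profile where every player is best-responding is a pure Nash equilibrium.
Node 1 against Off: payoffs 54, 69, 48, 62 → best response LRU.
Node 1 against LRU: payoffs 72, 60, 98, 79 → best response LFU.
Node 1 against LFU: payoffs 70, 26, 18, 27 → best response Off.
Node 1 against ARC: payoffs 22, 56, 81, 13 → best response LFU.
Node 1 against Full: payoffs 22, 25, 65, 27 → best response LFU.
Node 2 against Off: payoffs 54, 57, 88, 20, 95 → best response Full.
Node 2 against LRU: payoffs 33, 73, 34, 45, 99 → best response Full.
Node 2 against LFU: payoffs 96, 41, 11, 44, 83 → best response Off.
Node 2 against ARC: payoffs 76, 37, 21, 62, 35 → best response Off.
No profile is a mutual best response for all players.

none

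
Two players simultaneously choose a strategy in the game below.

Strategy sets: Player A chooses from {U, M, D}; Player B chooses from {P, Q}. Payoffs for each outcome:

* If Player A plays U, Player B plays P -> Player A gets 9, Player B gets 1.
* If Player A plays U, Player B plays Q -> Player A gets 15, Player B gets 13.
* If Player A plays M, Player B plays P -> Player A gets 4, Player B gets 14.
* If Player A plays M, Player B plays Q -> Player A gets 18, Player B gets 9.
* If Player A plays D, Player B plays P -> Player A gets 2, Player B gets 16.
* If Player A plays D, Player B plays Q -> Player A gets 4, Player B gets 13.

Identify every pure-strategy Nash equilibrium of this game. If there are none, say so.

Player A against P: payoffs 9, 4, 2 → best response U.
Player A against Q: payoffs 15, 18, 4 → best response M.
Player B against U: payoffs 1, 13 → best response Q.
Player B against M: payoffs 14, 9 → best response P.
Player B against D: payoffs 16, 13 → best response P.
No profile is a mutual best response for all players.

none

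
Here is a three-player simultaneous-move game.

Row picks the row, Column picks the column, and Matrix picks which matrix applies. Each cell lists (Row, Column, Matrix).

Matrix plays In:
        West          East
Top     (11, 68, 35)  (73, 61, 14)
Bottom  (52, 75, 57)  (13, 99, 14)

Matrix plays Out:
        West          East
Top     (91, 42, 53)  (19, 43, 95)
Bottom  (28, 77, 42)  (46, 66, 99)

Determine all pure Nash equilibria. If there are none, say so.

This game has no pure Nash equilibrium.

Check each profile: it is a Nash equilibrium iff no player can strictly gain by switching unilaterally.
(Top, West, In): Row can switch to Bottom (11 → 52). Not NE.
(Top, West, Out): Column can switch to East (42 → 43). Not NE.
(Top, East, In): Column can switch to West (61 → 68). Not NE.
(Top, East, Out): Row can switch to Bottom (19 → 46). Not NE.
(Bottom, West, In): Column can switch to East (75 → 99). Not NE.
(Bottom, West, Out): Row can switch to Top (28 → 91). Not NE.
(Bottom, East, In): Row can switch to Top (13 → 73). Not NE.
(Bottom, East, Out): Column can switch to West (66 → 77). Not NE.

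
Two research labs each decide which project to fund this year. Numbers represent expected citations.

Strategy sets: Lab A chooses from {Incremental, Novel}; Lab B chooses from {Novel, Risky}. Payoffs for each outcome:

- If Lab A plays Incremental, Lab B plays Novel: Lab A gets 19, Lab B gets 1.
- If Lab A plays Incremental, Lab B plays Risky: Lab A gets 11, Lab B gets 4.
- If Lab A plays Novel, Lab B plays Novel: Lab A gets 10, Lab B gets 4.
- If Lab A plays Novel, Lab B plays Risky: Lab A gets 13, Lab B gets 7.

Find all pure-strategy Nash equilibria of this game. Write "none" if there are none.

The unique pure-strategy Nash equilibrium is (Novel, Risky).

Lab A against Novel: payoffs 19, 10 → best response Incremental.
Lab A against Risky: payoffs 11, 13 → best response Novel.
Lab B against Incremental: payoffs 1, 4 → best response Risky.
Lab B against Novel: payoffs 4, 7 → best response Risky.
Mutual best responses: (Novel, Risky).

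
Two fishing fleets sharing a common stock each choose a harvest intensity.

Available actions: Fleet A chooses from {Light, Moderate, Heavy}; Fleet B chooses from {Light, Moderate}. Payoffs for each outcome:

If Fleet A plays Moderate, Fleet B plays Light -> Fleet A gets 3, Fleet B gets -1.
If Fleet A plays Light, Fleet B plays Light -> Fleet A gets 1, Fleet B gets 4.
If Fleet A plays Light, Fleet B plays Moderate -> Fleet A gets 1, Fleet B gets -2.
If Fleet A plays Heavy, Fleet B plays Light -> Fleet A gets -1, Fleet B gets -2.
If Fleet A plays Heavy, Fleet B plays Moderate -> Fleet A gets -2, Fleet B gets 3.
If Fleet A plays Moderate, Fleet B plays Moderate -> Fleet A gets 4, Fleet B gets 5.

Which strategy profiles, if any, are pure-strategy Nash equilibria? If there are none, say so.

Fleet A against Light: payoffs 1, 3, -1 → best response Moderate.
Fleet A against Moderate: payoffs 1, 4, -2 → best response Moderate.
Fleet B against Light: payoffs 4, -2 → best response Light.
Fleet B against Moderate: payoffs -1, 5 → best response Moderate.
Fleet B against Heavy: payoffs -2, 3 → best response Moderate.
Mutual best responses: (Moderate, Moderate).

(Moderate, Moderate)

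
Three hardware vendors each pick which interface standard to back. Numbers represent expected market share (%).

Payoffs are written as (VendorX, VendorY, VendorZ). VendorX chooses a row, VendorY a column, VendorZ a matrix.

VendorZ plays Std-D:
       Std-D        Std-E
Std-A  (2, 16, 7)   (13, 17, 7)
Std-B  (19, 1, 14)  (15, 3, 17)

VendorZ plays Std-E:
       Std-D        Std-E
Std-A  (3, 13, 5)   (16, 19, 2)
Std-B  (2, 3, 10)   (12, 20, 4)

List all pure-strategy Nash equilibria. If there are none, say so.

(Std-A, Std-D, Std-D): VendorX can switch to Std-B (2 → 19). Not NE.
(Std-A, Std-D, Std-E): VendorY can switch to Std-E (13 → 19). Not NE.
(Std-A, Std-E, Std-D): VendorX can switch to Std-B (13 → 15). Not NE.
(Std-A, Std-E, Std-E): VendorZ can switch to Std-D (2 → 7). Not NE.
(Std-B, Std-D, Std-D): VendorY can switch to Std-E (1 → 3). Not NE.
(Std-B, Std-D, Std-E): VendorX can switch to Std-A (2 → 3). Not NE.
(Std-B, Std-E, Std-D): VendorX gets 15, best alternative 13; VendorY gets 3, best alternative 1; VendorZ gets 17, best alternative 4. No profitable deviation — NE.
(Std-B, Std-E, Std-E): VendorX can switch to Std-A (12 → 16). Not NE.

The unique pure-strategy Nash equilibrium is (Std-B, Std-E, Std-D).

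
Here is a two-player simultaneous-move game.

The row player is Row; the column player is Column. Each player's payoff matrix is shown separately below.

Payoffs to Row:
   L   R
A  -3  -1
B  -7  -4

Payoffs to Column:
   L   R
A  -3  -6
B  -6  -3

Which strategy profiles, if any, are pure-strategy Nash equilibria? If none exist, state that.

For each strategy profile, look for a profitable unilateral deviation.
(A, L): Row gets -3, best alternative -7; Column gets -3, best alternative -6. No profitable deviation — NE.
(A, R): Column can switch to L (-6 → -3). Not NE.
(B, L): Row can switch to A (-7 → -3). Not NE.
(B, R): Row can switch to A (-4 → -1). Not NE.

(A, L)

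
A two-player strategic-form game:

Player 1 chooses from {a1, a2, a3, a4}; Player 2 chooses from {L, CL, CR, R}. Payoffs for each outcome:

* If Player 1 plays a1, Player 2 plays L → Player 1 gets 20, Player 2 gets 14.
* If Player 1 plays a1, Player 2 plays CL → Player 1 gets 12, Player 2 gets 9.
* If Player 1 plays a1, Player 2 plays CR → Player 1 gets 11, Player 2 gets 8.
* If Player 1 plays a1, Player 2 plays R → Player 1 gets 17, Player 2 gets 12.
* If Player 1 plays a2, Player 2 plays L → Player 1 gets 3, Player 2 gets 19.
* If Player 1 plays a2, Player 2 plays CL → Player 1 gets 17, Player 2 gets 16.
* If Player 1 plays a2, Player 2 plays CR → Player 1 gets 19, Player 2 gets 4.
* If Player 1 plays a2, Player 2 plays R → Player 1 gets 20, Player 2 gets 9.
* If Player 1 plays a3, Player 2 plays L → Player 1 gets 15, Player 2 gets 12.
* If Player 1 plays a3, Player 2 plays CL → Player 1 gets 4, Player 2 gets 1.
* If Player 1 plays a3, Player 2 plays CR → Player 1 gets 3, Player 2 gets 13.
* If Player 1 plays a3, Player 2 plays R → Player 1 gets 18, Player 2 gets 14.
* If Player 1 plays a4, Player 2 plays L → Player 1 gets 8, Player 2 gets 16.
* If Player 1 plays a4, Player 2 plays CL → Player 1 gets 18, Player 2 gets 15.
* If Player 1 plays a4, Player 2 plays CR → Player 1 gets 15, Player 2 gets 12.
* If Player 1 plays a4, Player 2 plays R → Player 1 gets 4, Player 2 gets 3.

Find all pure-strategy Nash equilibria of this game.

The unique pure-strategy Nash equilibrium is (a1, L).

Player 1 against L: payoffs 20, 3, 15, 8 → best response a1.
Player 1 against CL: payoffs 12, 17, 4, 18 → best response a4.
Player 1 against CR: payoffs 11, 19, 3, 15 → best response a2.
Player 1 against R: payoffs 17, 20, 18, 4 → best response a2.
Player 2 against a1: payoffs 14, 9, 8, 12 → best response L.
Player 2 against a2: payoffs 19, 16, 4, 9 → best response L.
Player 2 against a3: payoffs 12, 1, 13, 14 → best response R.
Player 2 against a4: payoffs 16, 15, 12, 3 → best response L.
Mutual best responses: (a1, L).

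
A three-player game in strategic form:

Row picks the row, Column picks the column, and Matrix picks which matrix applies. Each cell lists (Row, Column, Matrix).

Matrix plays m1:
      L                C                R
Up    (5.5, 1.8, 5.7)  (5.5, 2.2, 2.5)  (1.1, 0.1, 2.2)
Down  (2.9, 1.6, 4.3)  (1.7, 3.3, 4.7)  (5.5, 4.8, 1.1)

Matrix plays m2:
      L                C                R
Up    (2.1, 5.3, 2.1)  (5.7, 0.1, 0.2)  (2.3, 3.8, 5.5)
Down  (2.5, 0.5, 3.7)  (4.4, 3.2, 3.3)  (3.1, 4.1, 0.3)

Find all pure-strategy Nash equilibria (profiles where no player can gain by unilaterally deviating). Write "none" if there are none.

For each strategy profile, look for a profitable unilateral deviation.
(Up, L, m1): Column can switch to C (1.8 → 2.2). Not NE.
(Up, L, m2): Row can switch to Down (2.1 → 2.5). Not NE.
(Up, C, m1): Row gets 5.5, best alternative 1.7; Column gets 2.2, best alternative 1.8; Matrix gets 2.5, best alternative 0.2. No profitable deviation — NE.
(Up, C, m2): Column can switch to L (0.1 → 5.3). Not NE.
(Up, R, m1): Row can switch to Down (1.1 → 5.5). Not NE.
(Up, R, m2): Row can switch to Down (2.3 → 3.1). Not NE.
(Down, L, m1): Row can switch to Up (2.9 → 5.5). Not NE.
(Down, L, m2): Column can switch to C (0.5 → 3.2). Not NE.
(Down, C, m1): Row can switch to Up (1.7 → 5.5). Not NE.
(Down, C, m2): Row can switch to Up (4.4 → 5.7). Not NE.
(Down, R, m1): Row gets 5.5, best alternative 1.1; Column gets 4.8, best alternative 3.3; Matrix gets 1.1, best alternative 0.3. No profitable deviation — NE.
(Down, R, m2): Matrix can switch to m1 (0.3 → 1.1). Not NE.

Pure-strategy Nash equilibria: (Up, C, m1) and (Down, R, m1)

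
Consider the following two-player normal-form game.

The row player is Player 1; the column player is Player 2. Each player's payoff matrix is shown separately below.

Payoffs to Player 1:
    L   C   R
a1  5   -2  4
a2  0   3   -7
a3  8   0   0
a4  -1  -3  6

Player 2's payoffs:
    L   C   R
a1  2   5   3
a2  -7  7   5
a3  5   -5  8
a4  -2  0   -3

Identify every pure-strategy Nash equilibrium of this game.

For each player, find the best response to each opponent profile; mutual best responses are the pure NE.
Player 1 against L: payoffs 5, 0, 8, -1 → best response a3.
Player 1 against C: payoffs -2, 3, 0, -3 → best response a2.
Player 1 against R: payoffs 4, -7, 0, 6 → best response a4.
Player 2 against a1: payoffs 2, 5, 3 → best response C.
Player 2 against a2: payoffs -7, 7, 5 → best response C.
Player 2 against a3: payoffs 5, -5, 8 → best response R.
Player 2 against a4: payoffs -2, 0, -3 → best response C.
Mutual best responses: (a2, C).

(a2, C)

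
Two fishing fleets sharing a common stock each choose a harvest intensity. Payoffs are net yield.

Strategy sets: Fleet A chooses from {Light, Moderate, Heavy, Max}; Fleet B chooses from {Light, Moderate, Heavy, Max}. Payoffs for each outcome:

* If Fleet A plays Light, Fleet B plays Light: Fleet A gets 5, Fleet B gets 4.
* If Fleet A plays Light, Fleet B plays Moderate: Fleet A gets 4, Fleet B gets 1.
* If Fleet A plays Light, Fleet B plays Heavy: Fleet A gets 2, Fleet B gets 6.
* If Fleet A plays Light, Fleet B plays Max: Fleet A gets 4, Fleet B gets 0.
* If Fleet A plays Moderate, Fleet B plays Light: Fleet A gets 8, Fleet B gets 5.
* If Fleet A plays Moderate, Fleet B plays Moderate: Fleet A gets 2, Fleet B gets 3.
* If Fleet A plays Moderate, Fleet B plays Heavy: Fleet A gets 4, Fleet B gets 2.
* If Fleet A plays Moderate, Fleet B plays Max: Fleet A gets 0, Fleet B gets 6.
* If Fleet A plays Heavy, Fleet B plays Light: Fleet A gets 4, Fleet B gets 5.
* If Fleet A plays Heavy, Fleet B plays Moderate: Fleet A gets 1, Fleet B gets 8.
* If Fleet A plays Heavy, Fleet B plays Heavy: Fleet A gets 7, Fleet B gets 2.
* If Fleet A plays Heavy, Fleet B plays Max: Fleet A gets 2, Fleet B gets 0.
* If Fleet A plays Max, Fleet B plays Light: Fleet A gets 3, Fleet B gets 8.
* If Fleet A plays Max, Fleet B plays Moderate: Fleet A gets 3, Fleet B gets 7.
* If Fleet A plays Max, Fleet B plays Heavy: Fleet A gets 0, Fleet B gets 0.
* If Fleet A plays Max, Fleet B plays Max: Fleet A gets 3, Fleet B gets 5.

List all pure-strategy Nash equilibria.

No pure-strategy Nash equilibrium.

Fleet A against Light: payoffs 5, 8, 4, 3 → best response Moderate.
Fleet A against Moderate: payoffs 4, 2, 1, 3 → best response Light.
Fleet A against Heavy: payoffs 2, 4, 7, 0 → best response Heavy.
Fleet A against Max: payoffs 4, 0, 2, 3 → best response Light.
Fleet B against Light: payoffs 4, 1, 6, 0 → best response Heavy.
Fleet B against Moderate: payoffs 5, 3, 2, 6 → best response Max.
Fleet B against Heavy: payoffs 5, 8, 2, 0 → best response Moderate.
Fleet B against Max: payoffs 8, 7, 0, 5 → best response Light.
No profile is a mutual best response for all players.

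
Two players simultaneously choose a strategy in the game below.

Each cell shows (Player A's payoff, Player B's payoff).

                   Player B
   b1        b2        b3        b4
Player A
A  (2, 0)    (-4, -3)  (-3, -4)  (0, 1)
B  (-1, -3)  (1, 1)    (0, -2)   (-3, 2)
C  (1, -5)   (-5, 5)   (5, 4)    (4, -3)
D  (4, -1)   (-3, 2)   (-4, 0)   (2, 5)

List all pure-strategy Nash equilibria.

This game has no pure Nash equilibrium.

Player A against b1: payoffs 2, -1, 1, 4 → best response D.
Player A against b2: payoffs -4, 1, -5, -3 → best response B.
Player A against b3: payoffs -3, 0, 5, -4 → best response C.
Player A against b4: payoffs 0, -3, 4, 2 → best response C.
Player B against A: payoffs 0, -3, -4, 1 → best response b4.
Player B against B: payoffs -3, 1, -2, 2 → best response b4.
Player B against C: payoffs -5, 5, 4, -3 → best response b2.
Player B against D: payoffs -1, 2, 0, 5 → best response b4.
No profile is a mutual best response for all players.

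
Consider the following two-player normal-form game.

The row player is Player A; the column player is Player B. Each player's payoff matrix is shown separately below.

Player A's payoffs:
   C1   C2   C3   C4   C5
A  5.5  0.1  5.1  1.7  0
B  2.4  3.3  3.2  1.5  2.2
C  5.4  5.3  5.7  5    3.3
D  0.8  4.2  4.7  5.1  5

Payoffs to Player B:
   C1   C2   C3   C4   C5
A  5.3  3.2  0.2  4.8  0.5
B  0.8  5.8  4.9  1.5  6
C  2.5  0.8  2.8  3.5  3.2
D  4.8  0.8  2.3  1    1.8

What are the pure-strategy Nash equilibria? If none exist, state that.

For each player, find the best response to each opponent profile; mutual best responses are the pure NE.
Player A against C1: payoffs 5.5, 2.4, 5.4, 0.8 → best response A.
Player A against C2: payoffs 0.1, 3.3, 5.3, 4.2 → best response C.
Player A against C3: payoffs 5.1, 3.2, 5.7, 4.7 → best response C.
Player A against C4: payoffs 1.7, 1.5, 5, 5.1 → best response D.
Player A against C5: payoffs 0, 2.2, 3.3, 5 → best response D.
Player B against A: payoffs 5.3, 3.2, 0.2, 4.8, 0.5 → best response C1.
Player B against B: payoffs 0.8, 5.8, 4.9, 1.5, 6 → best response C5.
Player B against C: payoffs 2.5, 0.8, 2.8, 3.5, 3.2 → best response C4.
Player B against D: payoffs 4.8, 0.8, 2.3, 1, 1.8 → best response C1.
Mutual best responses: (A, C1).

Pure NE: (A, C1)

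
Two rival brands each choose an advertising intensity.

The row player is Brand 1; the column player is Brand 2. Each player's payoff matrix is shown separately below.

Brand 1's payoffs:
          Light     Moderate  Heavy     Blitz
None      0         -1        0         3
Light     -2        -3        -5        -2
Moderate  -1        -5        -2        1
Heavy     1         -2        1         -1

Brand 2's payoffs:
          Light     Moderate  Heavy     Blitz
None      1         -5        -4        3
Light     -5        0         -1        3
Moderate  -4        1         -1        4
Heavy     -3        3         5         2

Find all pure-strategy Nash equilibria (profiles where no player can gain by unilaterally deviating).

Brand 1 against Light: payoffs 0, -2, -1, 1 → best response Heavy.
Brand 1 against Moderate: payoffs -1, -3, -5, -2 → best response None.
Brand 1 against Heavy: payoffs 0, -5, -2, 1 → best response Heavy.
Brand 1 against Blitz: payoffs 3, -2, 1, -1 → best response None.
Brand 2 against None: payoffs 1, -5, -4, 3 → best response Blitz.
Brand 2 against Light: payoffs -5, 0, -1, 3 → best response Blitz.
Brand 2 against Moderate: payoffs -4, 1, -1, 4 → best response Blitz.
Brand 2 against Heavy: payoffs -3, 3, 5, 2 → best response Heavy.
Mutual best responses: (None, Blitz); (Heavy, Heavy).

The pure Nash equilibria are (None, Blitz) and (Heavy, Heavy).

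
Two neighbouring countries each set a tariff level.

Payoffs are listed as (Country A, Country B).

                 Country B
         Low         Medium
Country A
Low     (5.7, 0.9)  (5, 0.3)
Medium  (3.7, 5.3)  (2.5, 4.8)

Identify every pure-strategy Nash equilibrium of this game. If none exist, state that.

Pure NE: (Low, Low)

For each strategy profile, look for a profitable unilateral deviation.
(Low, Low): Country A gets 5.7, best alternative 3.7; Country B gets 0.9, best alternative 0.3. No profitable deviation — NE.
(Low, Medium): Country B can switch to Low (0.3 → 0.9). Not NE.
(Medium, Low): Country A can switch to Low (3.7 → 5.7). Not NE.
(Medium, Medium): Country A can switch to Low (2.5 → 5). Not NE.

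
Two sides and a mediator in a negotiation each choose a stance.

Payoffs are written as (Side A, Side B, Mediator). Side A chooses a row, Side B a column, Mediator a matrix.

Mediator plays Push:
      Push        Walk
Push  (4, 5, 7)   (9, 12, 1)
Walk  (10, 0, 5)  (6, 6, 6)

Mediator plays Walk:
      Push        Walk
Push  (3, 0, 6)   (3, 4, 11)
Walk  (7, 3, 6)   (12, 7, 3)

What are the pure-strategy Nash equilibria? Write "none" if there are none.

This game has no pure Nash equilibrium.

Side A against (Push, Push): payoffs 4, 10 → best response Walk.
Side A against (Push, Walk): payoffs 3, 7 → best response Walk.
Side A against (Walk, Push): payoffs 9, 6 → best response Push.
Side A against (Walk, Walk): payoffs 3, 12 → best response Walk.
Side B against (Push, Push): payoffs 5, 12 → best response Walk.
Side B against (Push, Walk): payoffs 0, 4 → best response Walk.
Side B against (Walk, Push): payoffs 0, 6 → best response Walk.
Side B against (Walk, Walk): payoffs 3, 7 → best response Walk.
Mediator against (Push, Push): payoffs 7, 6 → best response Push.
Mediator against (Push, Walk): payoffs 1, 11 → best response Walk.
Mediator against (Walk, Push): payoffs 5, 6 → best response Walk.
Mediator against (Walk, Walk): payoffs 6, 3 → best response Push.
No profile is a mutual best response for all players.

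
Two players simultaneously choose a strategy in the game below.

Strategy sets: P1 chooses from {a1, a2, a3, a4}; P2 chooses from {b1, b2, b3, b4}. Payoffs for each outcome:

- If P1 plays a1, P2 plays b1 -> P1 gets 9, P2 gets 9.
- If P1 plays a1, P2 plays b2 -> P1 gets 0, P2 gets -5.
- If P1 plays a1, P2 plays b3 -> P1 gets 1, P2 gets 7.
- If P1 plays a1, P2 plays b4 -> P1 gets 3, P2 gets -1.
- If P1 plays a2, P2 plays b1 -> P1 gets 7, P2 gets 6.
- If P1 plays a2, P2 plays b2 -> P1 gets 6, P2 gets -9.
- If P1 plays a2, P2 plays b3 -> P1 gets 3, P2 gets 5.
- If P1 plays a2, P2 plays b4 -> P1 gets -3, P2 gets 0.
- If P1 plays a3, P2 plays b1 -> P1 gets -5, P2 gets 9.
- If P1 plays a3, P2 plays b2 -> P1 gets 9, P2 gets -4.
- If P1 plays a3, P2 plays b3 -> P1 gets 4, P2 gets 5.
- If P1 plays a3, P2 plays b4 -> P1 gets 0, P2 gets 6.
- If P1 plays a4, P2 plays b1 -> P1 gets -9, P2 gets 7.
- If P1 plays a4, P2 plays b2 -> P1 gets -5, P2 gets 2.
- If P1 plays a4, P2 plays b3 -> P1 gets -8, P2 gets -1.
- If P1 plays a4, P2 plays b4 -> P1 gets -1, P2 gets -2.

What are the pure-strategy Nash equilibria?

P1 against b1: payoffs 9, 7, -5, -9 → best response a1.
P1 against b2: payoffs 0, 6, 9, -5 → best response a3.
P1 against b3: payoffs 1, 3, 4, -8 → best response a3.
P1 against b4: payoffs 3, -3, 0, -1 → best response a1.
P2 against a1: payoffs 9, -5, 7, -1 → best response b1.
P2 against a2: payoffs 6, -9, 5, 0 → best response b1.
P2 against a3: payoffs 9, -4, 5, 6 → best response b1.
P2 against a4: payoffs 7, 2, -1, -2 → best response b1.
Mutual best responses: (a1, b1).

(a1, b1)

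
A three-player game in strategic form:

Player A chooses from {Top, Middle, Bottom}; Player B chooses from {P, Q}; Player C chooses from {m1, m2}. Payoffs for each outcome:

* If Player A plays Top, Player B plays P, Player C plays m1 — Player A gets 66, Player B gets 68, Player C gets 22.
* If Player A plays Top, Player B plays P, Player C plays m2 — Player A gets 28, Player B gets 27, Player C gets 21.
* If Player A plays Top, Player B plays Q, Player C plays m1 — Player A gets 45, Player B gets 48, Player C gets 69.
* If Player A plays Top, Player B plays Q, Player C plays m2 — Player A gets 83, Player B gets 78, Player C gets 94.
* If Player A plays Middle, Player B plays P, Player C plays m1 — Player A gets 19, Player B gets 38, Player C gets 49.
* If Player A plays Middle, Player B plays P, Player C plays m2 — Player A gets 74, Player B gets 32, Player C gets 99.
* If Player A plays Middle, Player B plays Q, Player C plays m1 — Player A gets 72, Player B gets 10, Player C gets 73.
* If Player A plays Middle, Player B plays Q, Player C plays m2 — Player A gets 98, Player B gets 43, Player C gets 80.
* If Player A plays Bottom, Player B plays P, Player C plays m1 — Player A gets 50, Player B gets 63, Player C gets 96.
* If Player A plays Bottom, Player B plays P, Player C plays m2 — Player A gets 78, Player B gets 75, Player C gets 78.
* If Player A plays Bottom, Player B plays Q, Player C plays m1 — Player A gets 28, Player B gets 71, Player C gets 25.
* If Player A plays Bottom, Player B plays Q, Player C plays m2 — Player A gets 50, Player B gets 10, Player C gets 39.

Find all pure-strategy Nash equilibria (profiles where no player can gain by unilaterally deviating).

The pure Nash equilibria are (Top, P, m1); (Middle, Q, m2).

Player A against (P, m1): payoffs 66, 19, 50 → best response Top.
Player A against (P, m2): payoffs 28, 74, 78 → best response Bottom.
Player A against (Q, m1): payoffs 45, 72, 28 → best response Middle.
Player A against (Q, m2): payoffs 83, 98, 50 → best response Middle.
Player B against (Top, m1): payoffs 68, 48 → best response P.
Player B against (Top, m2): payoffs 27, 78 → best response Q.
Player B against (Middle, m1): payoffs 38, 10 → best response P.
Player B against (Middle, m2): payoffs 32, 43 → best response Q.
Player B against (Bottom, m1): payoffs 63, 71 → best response Q.
Player B against (Bottom, m2): payoffs 75, 10 → best response P.
Player C against (Top, P): payoffs 22, 21 → best response m1.
Player C against (Top, Q): payoffs 69, 94 → best response m2.
Player C against (Middle, P): payoffs 49, 99 → best response m2.
Player C against (Middle, Q): payoffs 73, 80 → best response m2.
Player C against (Bottom, P): payoffs 96, 78 → best response m1.
Player C against (Bottom, Q): payoffs 25, 39 → best response m2.
Mutual best responses: (Top, P, m1); (Middle, Q, m2).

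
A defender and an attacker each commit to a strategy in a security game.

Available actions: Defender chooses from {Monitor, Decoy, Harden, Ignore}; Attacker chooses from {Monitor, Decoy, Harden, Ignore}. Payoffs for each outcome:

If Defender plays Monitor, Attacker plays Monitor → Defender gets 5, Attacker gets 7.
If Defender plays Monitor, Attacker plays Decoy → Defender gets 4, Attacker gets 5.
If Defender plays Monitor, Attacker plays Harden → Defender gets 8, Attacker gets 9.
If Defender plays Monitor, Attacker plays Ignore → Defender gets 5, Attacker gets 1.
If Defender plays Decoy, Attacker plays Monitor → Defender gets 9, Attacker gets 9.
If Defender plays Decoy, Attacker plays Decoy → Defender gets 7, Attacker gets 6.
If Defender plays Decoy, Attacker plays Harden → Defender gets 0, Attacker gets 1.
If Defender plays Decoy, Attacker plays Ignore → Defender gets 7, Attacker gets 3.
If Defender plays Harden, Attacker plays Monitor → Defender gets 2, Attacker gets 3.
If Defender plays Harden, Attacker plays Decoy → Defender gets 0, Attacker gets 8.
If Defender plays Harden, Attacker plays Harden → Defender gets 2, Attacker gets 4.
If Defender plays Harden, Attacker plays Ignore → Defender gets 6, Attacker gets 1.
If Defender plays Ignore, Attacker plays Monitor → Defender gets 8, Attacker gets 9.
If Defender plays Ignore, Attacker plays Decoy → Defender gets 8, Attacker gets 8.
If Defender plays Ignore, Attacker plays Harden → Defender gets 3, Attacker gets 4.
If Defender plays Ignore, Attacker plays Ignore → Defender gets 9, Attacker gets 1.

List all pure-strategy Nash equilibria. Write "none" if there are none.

The pure Nash equilibria are (Monitor, Harden), (Decoy, Monitor).

(Monitor, Monitor): Defender can switch to Decoy (5 → 9). Not NE.
(Monitor, Decoy): Defender can switch to Decoy (4 → 7). Not NE.
(Monitor, Harden): Defender gets 8, best alternative 3; Attacker gets 9, best alternative 7. No profitable deviation — NE.
(Monitor, Ignore): Defender can switch to Decoy (5 → 7). Not NE.
(Decoy, Monitor): Defender gets 9, best alternative 8; Attacker gets 9, best alternative 6. No profitable deviation — NE.
(Decoy, Decoy): Defender can switch to Ignore (7 → 8). Not NE.
(Decoy, Harden): Defender can switch to Monitor (0 → 8). Not NE.
(Decoy, Ignore): Defender can switch to Ignore (7 → 9). Not NE.
(Harden, Monitor): Defender can switch to Monitor (2 → 5). Not NE.
(Harden, Decoy): Defender can switch to Monitor (0 → 4). Not NE.
(Harden, Harden): Defender can switch to Monitor (2 → 8). Not NE.
(Harden, Ignore): Defender can switch to Decoy (6 → 7). Not NE.
(Ignore, Monitor): Defender can switch to Decoy (8 → 9). Not NE.
(Ignore, Decoy): Attacker can switch to Monitor (8 → 9). Not NE.
(The remaining 2 profiles each have a profitable deviation by the same check.)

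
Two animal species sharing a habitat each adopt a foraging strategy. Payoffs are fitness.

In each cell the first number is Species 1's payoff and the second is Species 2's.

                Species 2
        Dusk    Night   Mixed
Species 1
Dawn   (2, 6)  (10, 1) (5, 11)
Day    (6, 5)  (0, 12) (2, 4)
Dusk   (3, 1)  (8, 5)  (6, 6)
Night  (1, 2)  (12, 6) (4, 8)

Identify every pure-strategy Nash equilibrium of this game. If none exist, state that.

The unique pure-strategy Nash equilibrium is (Dusk, Mixed).

(Dawn, Dusk): Species 1 can switch to Day (2 → 6). Not NE.
(Dawn, Night): Species 1 can switch to Night (10 → 12). Not NE.
(Dawn, Mixed): Species 1 can switch to Dusk (5 → 6). Not NE.
(Day, Dusk): Species 2 can switch to Night (5 → 12). Not NE.
(Day, Night): Species 1 can switch to Dawn (0 → 10). Not NE.
(Day, Mixed): Species 1 can switch to Dawn (2 → 5). Not NE.
(Dusk, Dusk): Species 1 can switch to Day (3 → 6). Not NE.
(Dusk, Night): Species 1 can switch to Dawn (8 → 10). Not NE.
(Dusk, Mixed): Species 1 gets 6, best alternative 5; Species 2 gets 6, best alternative 5. No profitable deviation — NE.
(Night, Dusk): Species 1 can switch to Dawn (1 → 2). Not NE.
(Night, Night): Species 2 can switch to Mixed (6 → 8). Not NE.
(Night, Mixed): Species 1 can switch to Dawn (4 → 5). Not NE.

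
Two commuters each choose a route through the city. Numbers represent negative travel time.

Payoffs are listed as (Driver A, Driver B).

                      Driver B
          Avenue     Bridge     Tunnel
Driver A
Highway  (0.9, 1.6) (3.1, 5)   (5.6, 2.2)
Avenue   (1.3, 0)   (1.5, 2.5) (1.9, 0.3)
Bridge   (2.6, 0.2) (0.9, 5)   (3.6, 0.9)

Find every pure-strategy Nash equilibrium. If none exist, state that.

Driver A against Avenue: payoffs 0.9, 1.3, 2.6 → best response Bridge.
Driver A against Bridge: payoffs 3.1, 1.5, 0.9 → best response Highway.
Driver A against Tunnel: payoffs 5.6, 1.9, 3.6 → best response Highway.
Driver B against Highway: payoffs 1.6, 5, 2.2 → best response Bridge.
Driver B against Avenue: payoffs 0, 2.5, 0.3 → best response Bridge.
Driver B against Bridge: payoffs 0.2, 5, 0.9 → best response Bridge.
Mutual best responses: (Highway, Bridge).

Pure NE: (Highway, Bridge)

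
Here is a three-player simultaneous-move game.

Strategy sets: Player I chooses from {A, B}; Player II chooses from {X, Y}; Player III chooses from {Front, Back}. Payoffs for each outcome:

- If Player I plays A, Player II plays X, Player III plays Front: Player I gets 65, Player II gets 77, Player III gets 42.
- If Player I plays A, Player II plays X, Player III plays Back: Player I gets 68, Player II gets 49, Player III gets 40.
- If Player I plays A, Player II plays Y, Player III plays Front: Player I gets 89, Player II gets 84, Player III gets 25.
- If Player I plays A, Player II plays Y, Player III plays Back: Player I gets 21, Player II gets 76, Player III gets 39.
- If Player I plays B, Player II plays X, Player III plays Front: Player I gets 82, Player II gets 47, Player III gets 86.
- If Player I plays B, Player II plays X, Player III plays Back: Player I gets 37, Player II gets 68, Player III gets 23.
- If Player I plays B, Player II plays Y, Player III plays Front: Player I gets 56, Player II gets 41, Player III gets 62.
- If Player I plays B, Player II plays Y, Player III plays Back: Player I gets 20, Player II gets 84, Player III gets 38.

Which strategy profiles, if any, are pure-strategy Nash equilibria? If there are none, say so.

For each strategy profile, look for a profitable unilateral deviation.
(A, X, Front): Player I can switch to B (65 → 82). Not NE.
(A, X, Back): Player II can switch to Y (49 → 76). Not NE.
(A, Y, Front): Player III can switch to Back (25 → 39). Not NE.
(A, Y, Back): Player I gets 21, best alternative 20; Player II gets 76, best alternative 49; Player III gets 39, best alternative 25. No profitable deviation — NE.
(B, X, Front): Player I gets 82, best alternative 65; Player II gets 47, best alternative 41; Player III gets 86, best alternative 23. No profitable deviation — NE.
(B, X, Back): Player I can switch to A (37 → 68). Not NE.
(B, Y, Front): Player I can switch to A (56 → 89). Not NE.
(B, Y, Back): Player I can switch to A (20 → 21). Not NE.

Pure-strategy Nash equilibria: (A, Y, Back), (B, X, Front)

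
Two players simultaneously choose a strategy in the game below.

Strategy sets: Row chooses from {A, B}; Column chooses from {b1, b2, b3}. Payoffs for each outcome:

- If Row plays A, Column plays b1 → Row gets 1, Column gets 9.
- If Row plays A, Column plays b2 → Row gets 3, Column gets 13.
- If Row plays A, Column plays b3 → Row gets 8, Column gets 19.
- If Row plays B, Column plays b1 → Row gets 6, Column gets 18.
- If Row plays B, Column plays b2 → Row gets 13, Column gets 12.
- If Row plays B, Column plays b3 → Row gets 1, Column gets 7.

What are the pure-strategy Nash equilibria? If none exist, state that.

For each strategy profile, look for a profitable unilateral deviation.
(A, b1): Row can switch to B (1 → 6). Not NE.
(A, b2): Row can switch to B (3 → 13). Not NE.
(A, b3): Row gets 8, best alternative 1; Column gets 19, best alternative 13. No profitable deviation — NE.
(B, b1): Row gets 6, best alternative 1; Column gets 18, best alternative 12. No profitable deviation — NE.
(B, b2): Column can switch to b1 (12 → 18). Not NE.
(B, b3): Row can switch to A (1 → 8). Not NE.

Pure-strategy Nash equilibria: (A, b3), (B, b1)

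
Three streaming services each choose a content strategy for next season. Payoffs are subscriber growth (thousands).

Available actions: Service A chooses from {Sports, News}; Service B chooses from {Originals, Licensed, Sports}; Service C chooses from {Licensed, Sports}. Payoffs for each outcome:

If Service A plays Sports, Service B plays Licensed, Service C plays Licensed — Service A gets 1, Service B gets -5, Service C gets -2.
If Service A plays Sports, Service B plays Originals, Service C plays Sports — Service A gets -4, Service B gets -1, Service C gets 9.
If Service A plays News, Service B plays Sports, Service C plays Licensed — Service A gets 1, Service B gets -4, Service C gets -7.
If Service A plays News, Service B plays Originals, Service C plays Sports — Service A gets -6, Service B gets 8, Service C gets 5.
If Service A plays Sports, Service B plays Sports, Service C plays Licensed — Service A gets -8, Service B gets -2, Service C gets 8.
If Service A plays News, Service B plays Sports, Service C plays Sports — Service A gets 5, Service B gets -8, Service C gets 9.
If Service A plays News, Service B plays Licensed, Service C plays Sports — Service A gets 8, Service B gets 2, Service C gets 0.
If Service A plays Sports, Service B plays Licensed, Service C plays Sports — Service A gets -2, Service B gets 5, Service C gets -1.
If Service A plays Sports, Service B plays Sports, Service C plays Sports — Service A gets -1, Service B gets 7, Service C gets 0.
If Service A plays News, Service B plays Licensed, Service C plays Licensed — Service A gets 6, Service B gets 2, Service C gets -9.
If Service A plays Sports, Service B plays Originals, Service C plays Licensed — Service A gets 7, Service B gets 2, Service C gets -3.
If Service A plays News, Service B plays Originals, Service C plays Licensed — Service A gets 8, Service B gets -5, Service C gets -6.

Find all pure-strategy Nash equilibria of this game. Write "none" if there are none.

Service A against (Originals, Licensed): payoffs 7, 8 → best response News.
Service A against (Originals, Sports): payoffs -4, -6 → best response Sports.
Service A against (Licensed, Licensed): payoffs 1, 6 → best response News.
Service A against (Licensed, Sports): payoffs -2, 8 → best response News.
Service A against (Sports, Licensed): payoffs -8, 1 → best response News.
Service A against (Sports, Sports): payoffs -1, 5 → best response News.
Service B against (Sports, Licensed): payoffs 2, -5, -2 → best response Originals.
Service B against (Sports, Sports): payoffs -1, 5, 7 → best response Sports.
Service B against (News, Licensed): payoffs -5, 2, -4 → best response Licensed.
Service B against (News, Sports): payoffs 8, 2, -8 → best response Originals.
Service C against (Sports, Originals): payoffs -3, 9 → best response Sports.
Service C against (Sports, Licensed): payoffs -2, -1 → best response Sports.
Service C against (Sports, Sports): payoffs 8, 0 → best response Licensed.
Service C against (News, Originals): payoffs -6, 5 → best response Sports.
Service C against (News, Licensed): payoffs -9, 0 → best response Sports.
Service C against (News, Sports): payoffs -7, 9 → best response Sports.
No profile is a mutual best response for all players.

There is no pure-strategy Nash equilibrium.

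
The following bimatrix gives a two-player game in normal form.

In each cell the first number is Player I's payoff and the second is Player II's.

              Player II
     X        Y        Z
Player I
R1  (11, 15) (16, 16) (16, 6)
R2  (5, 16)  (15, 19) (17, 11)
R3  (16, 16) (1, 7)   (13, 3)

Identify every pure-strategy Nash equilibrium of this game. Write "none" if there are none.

(R1, X): Player I can switch to R3 (11 → 16). Not NE.
(R1, Y): Player I gets 16, best alternative 15; Player II gets 16, best alternative 15. No profitable deviation — NE.
(R1, Z): Player I can switch to R2 (16 → 17). Not NE.
(R2, X): Player I can switch to R1 (5 → 11). Not NE.
(R2, Y): Player I can switch to R1 (15 → 16). Not NE.
(R2, Z): Player II can switch to X (11 → 16). Not NE.
(R3, X): Player I gets 16, best alternative 11; Player II gets 16, best alternative 7. No profitable deviation — NE.
(R3, Y): Player I can switch to R1 (1 → 16). Not NE.
(R3, Z): Player I can switch to R1 (13 → 16). Not NE.

(R1, Y); (R3, X)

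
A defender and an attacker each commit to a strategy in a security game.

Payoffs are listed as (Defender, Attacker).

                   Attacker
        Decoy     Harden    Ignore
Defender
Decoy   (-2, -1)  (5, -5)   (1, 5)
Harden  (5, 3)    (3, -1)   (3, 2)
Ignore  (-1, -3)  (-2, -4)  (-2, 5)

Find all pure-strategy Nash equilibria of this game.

Defender against Decoy: payoffs -2, 5, -1 → best response Harden.
Defender against Harden: payoffs 5, 3, -2 → best response Decoy.
Defender against Ignore: payoffs 1, 3, -2 → best response Harden.
Attacker against Decoy: payoffs -1, -5, 5 → best response Ignore.
Attacker against Harden: payoffs 3, -1, 2 → best response Decoy.
Attacker against Ignore: payoffs -3, -4, 5 → best response Ignore.
Mutual best responses: (Harden, Decoy).

(Harden, Decoy)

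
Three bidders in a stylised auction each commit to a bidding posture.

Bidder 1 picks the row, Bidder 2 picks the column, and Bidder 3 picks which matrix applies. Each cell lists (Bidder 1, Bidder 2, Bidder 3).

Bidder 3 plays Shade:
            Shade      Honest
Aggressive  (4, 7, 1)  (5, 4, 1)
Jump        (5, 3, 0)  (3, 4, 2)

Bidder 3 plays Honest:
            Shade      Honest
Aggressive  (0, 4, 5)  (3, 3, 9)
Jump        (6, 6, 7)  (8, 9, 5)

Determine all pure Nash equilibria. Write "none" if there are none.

The unique pure-strategy Nash equilibrium is (Jump, Honest, Honest).

Bidder 1 against (Shade, Shade): payoffs 4, 5 → best response Jump.
Bidder 1 against (Shade, Honest): payoffs 0, 6 → best response Jump.
Bidder 1 against (Honest, Shade): payoffs 5, 3 → best response Aggressive.
Bidder 1 against (Honest, Honest): payoffs 3, 8 → best response Jump.
Bidder 2 against (Aggressive, Shade): payoffs 7, 4 → best response Shade.
Bidder 2 against (Aggressive, Honest): payoffs 4, 3 → best response Shade.
Bidder 2 against (Jump, Shade): payoffs 3, 4 → best response Honest.
Bidder 2 against (Jump, Honest): payoffs 6, 9 → best response Honest.
Bidder 3 against (Aggressive, Shade): payoffs 1, 5 → best response Honest.
Bidder 3 against (Aggressive, Honest): payoffs 1, 9 → best response Honest.
Bidder 3 against (Jump, Shade): payoffs 0, 7 → best response Honest.
Bidder 3 against (Jump, Honest): payoffs 2, 5 → best response Honest.
Mutual best responses: (Jump, Honest, Honest).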